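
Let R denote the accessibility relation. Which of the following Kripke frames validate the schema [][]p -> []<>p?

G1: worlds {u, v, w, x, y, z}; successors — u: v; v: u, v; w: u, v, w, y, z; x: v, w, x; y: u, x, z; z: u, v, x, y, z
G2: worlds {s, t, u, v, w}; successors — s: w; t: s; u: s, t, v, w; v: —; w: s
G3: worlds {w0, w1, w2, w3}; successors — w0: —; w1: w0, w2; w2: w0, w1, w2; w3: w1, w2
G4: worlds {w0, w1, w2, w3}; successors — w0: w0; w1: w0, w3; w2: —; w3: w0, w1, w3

G1, G4

This is the axiom for a generalized confluence (Geach) condition; its first-order frame correspondent is forall x forall z (xRz -> exists w (x R^2 w & zRw)).
G1: holds.
G2: fails — uRv but no w* with uR²w* and vRw*.
G3: fails — w1Rw0 but no w with w1R²w and w0Rw.
G4: holds.
Valid on: G1, G4.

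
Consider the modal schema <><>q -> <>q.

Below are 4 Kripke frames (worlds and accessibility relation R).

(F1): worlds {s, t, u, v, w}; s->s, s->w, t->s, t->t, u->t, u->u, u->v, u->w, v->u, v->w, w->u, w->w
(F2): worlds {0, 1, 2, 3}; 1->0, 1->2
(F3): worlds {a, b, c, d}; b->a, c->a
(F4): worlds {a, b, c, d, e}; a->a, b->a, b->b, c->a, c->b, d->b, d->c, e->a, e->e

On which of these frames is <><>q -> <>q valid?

Frame correspondent (Sahlqvist): forall x forall y forall z (Rxy & Ryz -> Rxz) — i.e. transitivity.
(F1): fails — Rwu and Ruv but not Rwv.
(F2): satisfies the condition.
(F3): satisfies the condition.
(F4): fails — Rdc and Rca but not Rda.

(F2), (F3)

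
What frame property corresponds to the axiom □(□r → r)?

Suppose □(□r→r) is valid. Take Rxy and set V(r)={w : Ryw}. Then at y, □r holds; since □(□r→r) at x, □r→r at y, so r at y, i.e. Ryy.

shift-reflexivity: ∀x ∀y (Rxy → Ryy)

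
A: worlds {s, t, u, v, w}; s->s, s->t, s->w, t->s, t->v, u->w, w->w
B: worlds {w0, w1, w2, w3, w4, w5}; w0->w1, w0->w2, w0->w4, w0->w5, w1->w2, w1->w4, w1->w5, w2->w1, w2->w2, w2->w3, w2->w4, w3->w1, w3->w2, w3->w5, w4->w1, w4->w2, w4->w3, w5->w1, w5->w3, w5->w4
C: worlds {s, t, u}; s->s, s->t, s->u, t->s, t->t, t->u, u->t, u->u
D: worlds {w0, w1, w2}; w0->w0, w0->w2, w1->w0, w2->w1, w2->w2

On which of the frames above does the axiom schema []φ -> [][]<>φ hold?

The schema corresponds to a generalized confluence (Geach) condition: forall x forall z (x R^2 z -> exists w (xRw & zRw)).
A: fails — sR²v but no w* with sRw* and vRw*.
B: condition met.
C: condition met.
D: fails — w1R²w2 but no w with w1Rw and w2Rw.

B, C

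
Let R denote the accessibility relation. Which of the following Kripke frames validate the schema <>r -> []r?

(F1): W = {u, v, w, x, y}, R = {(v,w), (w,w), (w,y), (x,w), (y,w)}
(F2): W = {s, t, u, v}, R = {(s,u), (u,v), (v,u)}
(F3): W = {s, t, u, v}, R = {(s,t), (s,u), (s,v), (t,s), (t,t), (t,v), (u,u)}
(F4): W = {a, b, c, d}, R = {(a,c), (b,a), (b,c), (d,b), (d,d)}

The schema corresponds to partial functionality: forall x forall y forall z (Rxy & Rxz -> y = z).
(F1): fails — w sees both w and y.
(F2): ✓.
(F3): fails — s sees both t and u.
(F4): fails — b sees both a and c.

(F2)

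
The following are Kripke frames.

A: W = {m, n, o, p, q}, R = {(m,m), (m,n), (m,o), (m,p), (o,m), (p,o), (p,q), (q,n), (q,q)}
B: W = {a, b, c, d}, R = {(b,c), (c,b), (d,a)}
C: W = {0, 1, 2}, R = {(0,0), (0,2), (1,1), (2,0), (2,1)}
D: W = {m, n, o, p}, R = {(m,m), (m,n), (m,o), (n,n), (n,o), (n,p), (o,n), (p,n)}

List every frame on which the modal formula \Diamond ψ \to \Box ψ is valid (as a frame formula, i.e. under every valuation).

B

The schema corresponds to partial functionality: \forall x \forall y \forall z (Rxy \wedge Rxz \to y = z).
A: fails — m sees both m and n.
B: holds.
C: fails — 0 sees both 0 and 2.
D: fails — m sees both m and n.
Valid on: B.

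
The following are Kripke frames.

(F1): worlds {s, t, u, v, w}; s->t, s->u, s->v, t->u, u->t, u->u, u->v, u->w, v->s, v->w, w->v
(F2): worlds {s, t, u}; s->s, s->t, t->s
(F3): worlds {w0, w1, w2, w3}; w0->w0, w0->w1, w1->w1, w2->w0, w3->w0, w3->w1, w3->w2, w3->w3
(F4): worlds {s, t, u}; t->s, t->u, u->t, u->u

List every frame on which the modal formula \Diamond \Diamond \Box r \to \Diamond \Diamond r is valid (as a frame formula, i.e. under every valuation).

(F2), (F3)

This is the axiom for a generalized confluence (Geach) condition; its first-order frame correspondent is \forall x \forall y (x R^2 y \to \exists w (yRw \wedge x R^2 w)).
(F1): fails — vR²v but no w* with vRw* and vR²w*.
(F2): holds.
(F3): holds.
(F4): fails — uR²s but no w with sRw and uR²w.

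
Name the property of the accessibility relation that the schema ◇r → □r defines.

Suppose ◇r→□r is valid. Take Rxy, Rxz and set V(r)={y}. Then ◇r at x, so □r at x, so r at z, i.e. z=y.

partial functionality: ∀x ∀y ∀z (Rxy ∧ Rxz → y = z)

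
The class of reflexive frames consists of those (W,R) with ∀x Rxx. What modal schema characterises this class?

This is reflexivity; the standard corresponding axiom is T: □s → s.

□s → s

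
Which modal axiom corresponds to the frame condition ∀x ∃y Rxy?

The condition is seriality. The D schema □ψ → ◇ψ defines it.
Suppose □ψ→◇ψ is valid. At any x set V(ψ)=W. Then □ψ at x, so ◇ψ at x, so x has a successor.

□ψ → ◇ψ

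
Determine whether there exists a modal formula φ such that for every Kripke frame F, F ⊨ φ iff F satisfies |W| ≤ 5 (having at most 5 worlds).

Not definable by any modal formula

Any modally definable frame class is closed under disjoint unions.
Any modal formula valid on each of 6 disjoint one-world frames is valid on their disjoint union (validity is preserved under disjoint unions). Each one-world frame has |W|=1≤5, but the union has |W|=6.
So no modal formula (or set of formulas) defines exactly the |W|≤5 frames.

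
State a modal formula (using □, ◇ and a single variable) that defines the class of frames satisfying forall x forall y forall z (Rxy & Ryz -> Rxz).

□s → □□s

The condition is transitivity. The 4 schema □s → □□s defines it.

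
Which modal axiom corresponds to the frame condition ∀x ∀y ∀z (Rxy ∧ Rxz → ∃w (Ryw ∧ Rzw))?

The condition is convergence. The .2 schema ◇□s → □◇s defines it.
Suppose ◇□s→□◇s is valid. Take Rxy, Rxz and set V(s)={w : Ryw}. Then □s at y so ◇□s at x, so □◇s at x, so ◇s at z, giving w with Rzw and Ryw.

◇□s → □◇s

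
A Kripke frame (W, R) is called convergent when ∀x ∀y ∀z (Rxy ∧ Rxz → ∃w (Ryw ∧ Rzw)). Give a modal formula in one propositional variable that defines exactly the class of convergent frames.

A defining formula is ◇□p → □◇p (the .2 axiom).
Suppose ◇□p→□◇p is valid. Take Rxy, Rxz and set V(p)={w : Ryw}. Then □p at y so ◇□p at x, so □◇p at x, so ◇p at z, giving w with Rzw and Ryw.

◇□p → □◇p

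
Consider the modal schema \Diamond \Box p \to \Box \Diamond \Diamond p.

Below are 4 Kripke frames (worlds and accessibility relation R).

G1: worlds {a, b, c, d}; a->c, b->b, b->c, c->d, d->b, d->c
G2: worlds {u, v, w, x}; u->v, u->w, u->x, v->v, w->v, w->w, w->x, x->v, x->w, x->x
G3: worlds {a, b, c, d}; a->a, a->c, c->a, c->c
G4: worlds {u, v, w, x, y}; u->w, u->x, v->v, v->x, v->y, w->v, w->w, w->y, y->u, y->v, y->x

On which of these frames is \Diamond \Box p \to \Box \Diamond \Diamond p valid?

The schema corresponds to a generalized confluence (Geach) condition: \forall x \forall y \forall z ((xRy \wedge xRz) \to \exists w (yRw \wedge z R^2 w)).
G1: fails — aRc, aRc but no w with cRw and cR²w.
G2: holds.
G3: holds.
G4: fails — uRw, uRx but no t with wRt and xR²t.

G2, G3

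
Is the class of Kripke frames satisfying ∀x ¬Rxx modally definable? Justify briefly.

Modal frame validity is preserved under surjective bounded morphisms.
The 4-cycle (worlds a,b,c,d with a→b→c→d→a) is irreflexive, and the map sending every world to a single reflexive point • is a surjective bounded morphism (forth: every edge maps to (•,•); back: every world has a successor). So any modal formula valid on the 4-cycle is also valid on the reflexive point, which is not irreflexive.
So no modal formula (or set of formulas) defines exactly the irreflexive frames.

Not modally definable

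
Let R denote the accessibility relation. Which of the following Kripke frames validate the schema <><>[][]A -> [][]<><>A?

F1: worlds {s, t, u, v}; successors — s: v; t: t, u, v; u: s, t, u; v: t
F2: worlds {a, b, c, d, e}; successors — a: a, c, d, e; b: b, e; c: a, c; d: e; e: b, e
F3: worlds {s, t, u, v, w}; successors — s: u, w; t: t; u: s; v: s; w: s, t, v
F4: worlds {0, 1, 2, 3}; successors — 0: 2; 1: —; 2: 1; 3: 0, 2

F1, F2

The schema corresponds to a generalized confluence (Geach) condition: forall x forall y forall z ((x R^2 y & x R^2 z) -> exists w (y R^2 w & z R^2 w)).
F1: satisfies the condition.
F2: satisfies the condition.
F3: fails — sR²s, sR²v but no w* with sR²w* and vR²w*.
F4: fails — 0R²1, 0R²1 but no w with 1R²w and 1R²w.
Valid on: F1, F2.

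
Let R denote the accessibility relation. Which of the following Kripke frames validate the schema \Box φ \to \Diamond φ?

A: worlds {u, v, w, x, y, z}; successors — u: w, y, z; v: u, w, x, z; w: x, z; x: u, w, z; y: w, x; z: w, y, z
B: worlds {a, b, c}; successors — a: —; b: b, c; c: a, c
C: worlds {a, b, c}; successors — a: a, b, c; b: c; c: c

A, C

Frame correspondent (Sahlqvist): \forall x \exists y Rxy — i.e. seriality.
A: satisfies the condition.
B: fails — world a has no successor.
C: satisfies the condition.
Valid on: A, C.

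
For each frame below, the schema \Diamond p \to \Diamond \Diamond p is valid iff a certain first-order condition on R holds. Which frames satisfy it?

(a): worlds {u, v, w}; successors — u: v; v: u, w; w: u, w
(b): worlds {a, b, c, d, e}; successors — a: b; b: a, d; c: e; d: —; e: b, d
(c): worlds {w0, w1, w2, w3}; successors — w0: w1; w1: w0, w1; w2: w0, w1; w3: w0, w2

Frame correspondent (Sahlqvist): \forall x \forall y (xRy \to \exists w (y = w \wedge x R^2 w)) — i.e. a generalized confluence (Geach) condition.
(a): fails — uRv but no t with v=t and uR²t.
(b): fails — aRb but no w with b=w and aR²w.
(c): fails — w3Rw2 but no w with w2=w and w3R²w.
Valid on no frame.

none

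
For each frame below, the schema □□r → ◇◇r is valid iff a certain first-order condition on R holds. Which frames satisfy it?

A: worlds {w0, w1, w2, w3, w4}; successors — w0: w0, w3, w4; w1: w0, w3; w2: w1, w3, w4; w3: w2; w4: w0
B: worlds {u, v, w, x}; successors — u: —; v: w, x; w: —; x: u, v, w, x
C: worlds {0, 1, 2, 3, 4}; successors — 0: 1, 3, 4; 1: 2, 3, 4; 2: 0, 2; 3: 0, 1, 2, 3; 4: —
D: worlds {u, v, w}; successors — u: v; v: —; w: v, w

Frame correspondent (Sahlqvist): ∀x ∃w (xR²w ∧ xR²w) — i.e. a generalized confluence (Geach) condition.
A: holds.
B: fails — at u but no t with uR²t and uR²t.
C: fails — at 4 but no w with 4R²w and 4R²w.
D: fails — at u but no t with uR²t and uR²t.

A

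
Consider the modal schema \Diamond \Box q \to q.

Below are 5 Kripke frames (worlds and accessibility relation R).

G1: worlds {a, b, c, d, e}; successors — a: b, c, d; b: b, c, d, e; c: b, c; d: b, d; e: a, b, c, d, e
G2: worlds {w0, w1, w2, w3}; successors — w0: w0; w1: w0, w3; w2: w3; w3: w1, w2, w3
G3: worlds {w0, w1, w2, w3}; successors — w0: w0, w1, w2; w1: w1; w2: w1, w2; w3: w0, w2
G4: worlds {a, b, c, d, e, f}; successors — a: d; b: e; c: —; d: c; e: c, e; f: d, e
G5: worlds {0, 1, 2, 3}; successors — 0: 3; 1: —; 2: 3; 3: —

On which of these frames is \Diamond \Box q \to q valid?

none

The schema corresponds to symmetry: \forall x \forall y (Rxy \to Ryx).
G1: fails — Rea but not Rae.
G2: fails — Rw1w0 but not Rw0w1.
G3: fails — Rw3w2 but not Rw2w3.
G4: fails — Rdc but not Rcd.
G5: fails — R23 but not R32.
Valid on no frame.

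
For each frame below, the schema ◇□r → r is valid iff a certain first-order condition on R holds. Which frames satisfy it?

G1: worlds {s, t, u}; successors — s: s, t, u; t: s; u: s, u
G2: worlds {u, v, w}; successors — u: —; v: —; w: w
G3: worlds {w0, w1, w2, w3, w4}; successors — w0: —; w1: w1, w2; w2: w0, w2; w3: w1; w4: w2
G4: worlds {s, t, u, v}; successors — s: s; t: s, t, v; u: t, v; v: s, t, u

Frame correspondent (Sahlqvist): ∀x ∀y (Rxy → Ryx) — i.e. symmetry.
G1: holds.
G2: holds.
G3: fails — Rw1w2 but not Rw2w1.
G4: fails — Rut but not Rtu.
Valid on: G1, G2.

G1, G2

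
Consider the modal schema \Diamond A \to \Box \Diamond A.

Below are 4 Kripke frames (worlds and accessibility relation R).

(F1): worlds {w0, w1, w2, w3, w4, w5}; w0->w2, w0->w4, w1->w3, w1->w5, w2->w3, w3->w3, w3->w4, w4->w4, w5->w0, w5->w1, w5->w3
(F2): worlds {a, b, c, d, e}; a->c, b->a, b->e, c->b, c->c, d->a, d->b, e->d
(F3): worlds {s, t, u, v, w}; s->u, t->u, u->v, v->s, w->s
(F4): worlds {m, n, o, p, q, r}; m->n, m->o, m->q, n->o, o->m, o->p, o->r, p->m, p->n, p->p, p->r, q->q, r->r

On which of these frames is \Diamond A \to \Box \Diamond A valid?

none

This is the axiom for the Euclidean property; its first-order frame correspondent is \forall x \forall y \forall z (Rxy \wedge Rxz \to Ryz).
(F1): fails — Rw0w4 and Rw0w2 but not Rw4w2.
(F2): fails — Rba and Rba but not Raa.
(F3): fails — Rsu and Rsu but not Ruu.
(F4): fails — Rmo and Rmo but not Roo.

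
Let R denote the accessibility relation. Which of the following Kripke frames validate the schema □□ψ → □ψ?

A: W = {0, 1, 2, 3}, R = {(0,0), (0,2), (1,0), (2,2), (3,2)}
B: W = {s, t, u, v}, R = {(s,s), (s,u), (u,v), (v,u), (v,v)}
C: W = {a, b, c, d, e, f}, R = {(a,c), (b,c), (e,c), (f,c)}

Frame correspondent (Sahlqvist): ∀x ∀y (Rxy → ∃z (Rxz ∧ Rzy)) — i.e. density.
A: holds.
B: holds.
C: fails — Rfc but no z with Rfz and Rzc.
Valid on: A, B.

A, B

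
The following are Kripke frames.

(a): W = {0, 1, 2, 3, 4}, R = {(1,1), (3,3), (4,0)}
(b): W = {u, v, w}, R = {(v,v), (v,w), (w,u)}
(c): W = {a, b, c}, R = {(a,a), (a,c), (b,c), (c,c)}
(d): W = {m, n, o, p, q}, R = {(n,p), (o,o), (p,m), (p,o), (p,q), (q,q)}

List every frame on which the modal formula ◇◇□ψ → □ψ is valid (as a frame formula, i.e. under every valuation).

(a)

This is the axiom for a generalized confluence (Geach) condition; its first-order frame correspondent is ∀x ∀y ∀z ((xR²y ∧ xRz) → ∃w (yRw ∧ z = w)).
(a): holds.
(b): fails — vR²u, vRv but no t with uRt and v=t.
(c): fails — aR²c, aRa but no w with cRw and a=w.
(d): fails — nR²m, nRp but no w with mRw and p=w.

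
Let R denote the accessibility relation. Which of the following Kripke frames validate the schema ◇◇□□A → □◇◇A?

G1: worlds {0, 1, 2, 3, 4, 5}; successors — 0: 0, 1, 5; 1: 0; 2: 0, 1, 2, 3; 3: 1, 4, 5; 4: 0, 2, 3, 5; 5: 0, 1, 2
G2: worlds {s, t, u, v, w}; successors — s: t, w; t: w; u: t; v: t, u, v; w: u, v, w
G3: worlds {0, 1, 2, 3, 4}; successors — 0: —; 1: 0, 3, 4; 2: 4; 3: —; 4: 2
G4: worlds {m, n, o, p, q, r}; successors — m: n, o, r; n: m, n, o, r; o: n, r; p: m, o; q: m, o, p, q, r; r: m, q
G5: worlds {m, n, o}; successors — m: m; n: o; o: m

G1, G2, G4, G5

This is the axiom for a generalized confluence (Geach) condition; its first-order frame correspondent is ∀x ∀y ∀z ((xR²y ∧ xRz) → ∃w (yR²w ∧ zR²w)).
G1: condition met.
G2: condition met.
G3: fails — 1R²2, 1R0 but no w with 2R²w and 0R²w.
G4: condition met.
G5: condition met.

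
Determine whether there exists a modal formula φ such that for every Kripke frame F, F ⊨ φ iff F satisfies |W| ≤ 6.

If a class were modally definable it would be closed under disjoint unions (Goldblatt–Thomason).
Any modal formula valid on each of 7 disjoint one-world frames is valid on their disjoint union (validity is preserved under disjoint unions). Each one-world frame has |W|=1≤6, but the union has |W|=7.
Hence having at most 6 worlds is not modally definable.

No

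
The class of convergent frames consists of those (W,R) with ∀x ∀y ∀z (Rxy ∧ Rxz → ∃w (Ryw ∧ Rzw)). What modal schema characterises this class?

The condition is convergence. The .2 schema ◇□p → □◇p defines it.
Suppose ◇□p→□◇p is valid. Take Rxy, Rxz and set V(p)={w : Ryw}. Then □p at y so ◇□p at x, so □◇p at x, so ◇p at z, giving w with Rzw and Ryw.

◇□p → □◇p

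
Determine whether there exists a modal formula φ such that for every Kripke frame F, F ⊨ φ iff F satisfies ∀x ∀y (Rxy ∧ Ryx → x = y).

Not modally definable

Modal frame validity is preserved under surjective bounded morphisms.
The 6-cycle (worlds s,t,u,v,w,x with s→t→u→v→w→x→s) is antisymmetric. Sending even-indexed worlds to • and odd-indexed worlds to ∘ is a surjective bounded morphism onto the two-world frame with •↔∘, which is not antisymmetric.
So no modal formula (or set of formulas) defines exactly the antisymmetric frames.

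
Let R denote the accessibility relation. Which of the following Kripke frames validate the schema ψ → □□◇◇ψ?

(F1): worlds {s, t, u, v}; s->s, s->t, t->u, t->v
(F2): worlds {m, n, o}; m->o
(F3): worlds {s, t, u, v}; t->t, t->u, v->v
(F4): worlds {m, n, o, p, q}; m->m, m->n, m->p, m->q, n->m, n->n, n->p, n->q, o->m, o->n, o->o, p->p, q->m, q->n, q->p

The schema corresponds to a generalized confluence (Geach) condition: ∀x ∀z (xR²z → ∃w (x = w ∧ zR²w)).
(F1): fails — sR²t but no w with s=w and tR²w.
(F2): condition met.
(F3): fails — tR²u but no w with t=w and uR²w.
(F4): fails — mR²p but no w with m=w and pR²w.

(F2)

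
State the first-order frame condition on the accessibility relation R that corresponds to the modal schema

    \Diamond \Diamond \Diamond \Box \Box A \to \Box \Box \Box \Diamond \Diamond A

This is a Sahlqvist (Geach-type) schema ◇^3□^2A → □^3◇^2A.
Minimal-valuation argument: fix x; take any y with xR^3y and any z with xR^3z. Set V(A) to the set of worlds R-reachable from y in exactly 2 steps. Then □^2A holds at y, so the antecedent holds at x; validity forces ◇^2A at z, giving a w with zR^2w and yR^2w.
First-order correspondent: \forall x \forall y \forall z ((x R^3 y \wedge x R^3 z) \to \exists w (y R^2 w \wedge z R^2 w)).

\forall x \forall y \forall z ((x R^3 y \wedge x R^3 z) \to \exists w (y R^2 w \wedge z R^2 w))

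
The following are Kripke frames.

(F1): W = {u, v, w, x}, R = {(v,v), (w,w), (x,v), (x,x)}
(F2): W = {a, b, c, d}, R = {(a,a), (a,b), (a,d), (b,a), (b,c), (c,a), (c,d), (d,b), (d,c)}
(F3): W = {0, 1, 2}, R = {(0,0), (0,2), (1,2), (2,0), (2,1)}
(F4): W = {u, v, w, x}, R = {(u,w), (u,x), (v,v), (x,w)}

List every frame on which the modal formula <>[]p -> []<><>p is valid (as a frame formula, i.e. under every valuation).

The schema corresponds to a generalized confluence (Geach) condition: forall x forall y forall z ((xRy & xRz) -> exists w (yRw & z R^2 w)).
(F1): ✓.
(F2): ✓.
(F3): fails — 2R1, 2R1 but no w with 1Rw and 1R²w.
(F4): fails — uRw, uRw but no t with wRt and wR²t.

(F1), (F2)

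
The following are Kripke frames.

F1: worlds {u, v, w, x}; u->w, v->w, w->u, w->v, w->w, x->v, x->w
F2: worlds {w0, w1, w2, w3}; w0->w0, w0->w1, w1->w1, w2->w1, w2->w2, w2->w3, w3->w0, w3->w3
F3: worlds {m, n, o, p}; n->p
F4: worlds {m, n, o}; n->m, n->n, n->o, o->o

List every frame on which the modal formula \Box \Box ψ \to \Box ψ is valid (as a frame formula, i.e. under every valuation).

F1, F2, F4

Frame correspondent (Sahlqvist): \forall x \forall y (Rxy \to \exists z (Rxz \wedge Rzy)) — i.e. density.
F1: satisfies the condition.
F2: satisfies the condition.
F3: fails — Rnp but no z with Rnz and Rzp.
F4: satisfies the condition.
Valid on: F1, F2, F4.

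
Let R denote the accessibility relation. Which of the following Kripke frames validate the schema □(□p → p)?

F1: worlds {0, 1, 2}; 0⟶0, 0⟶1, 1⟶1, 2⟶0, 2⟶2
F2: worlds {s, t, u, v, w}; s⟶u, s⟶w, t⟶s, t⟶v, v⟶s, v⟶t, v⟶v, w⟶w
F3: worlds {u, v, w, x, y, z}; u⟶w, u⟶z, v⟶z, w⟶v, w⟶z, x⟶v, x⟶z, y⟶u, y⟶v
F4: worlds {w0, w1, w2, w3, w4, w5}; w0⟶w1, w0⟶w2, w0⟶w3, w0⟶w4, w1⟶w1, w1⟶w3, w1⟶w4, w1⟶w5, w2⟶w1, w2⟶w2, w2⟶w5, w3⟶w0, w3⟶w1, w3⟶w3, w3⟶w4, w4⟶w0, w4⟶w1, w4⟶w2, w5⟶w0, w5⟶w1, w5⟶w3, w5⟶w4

This is the axiom for shift-reflexivity; its first-order frame correspondent is ∀x ∀y (Rxy → Ryy).
F1: ✓.
F2: fails — Rvt but not Rtt.
F3: fails — Ruz but not Rzz.
F4: fails — Rw1w4 but not Rw4w4.

F1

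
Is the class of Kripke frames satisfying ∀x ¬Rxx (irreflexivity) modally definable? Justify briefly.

Not modally definable

If a class were modally definable it would be closed under surjective bounded morphisms (Goldblatt–Thomason).
The 4-cycle (worlds a,b,c,d with a→b→c→d→a) is irreflexive, and the map sending every world to a single reflexive point • is a surjective bounded morphism (forth: every edge maps to (•,•); back: every world has a successor). So any modal formula valid on the 4-cycle is also valid on the reflexive point, which is not irreflexive.
So the class is not modally definable.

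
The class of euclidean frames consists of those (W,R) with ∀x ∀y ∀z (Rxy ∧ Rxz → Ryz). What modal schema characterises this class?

◇ψ → □◇ψ

A defining formula is ◇ψ → □◇ψ (the 5 axiom).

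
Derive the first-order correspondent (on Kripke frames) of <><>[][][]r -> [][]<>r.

forall x forall y forall z ((x R^2 y & x R^2 z) -> exists w (y R^3 w & zRw))

This is a Sahlqvist (Geach-type) schema ◇^2□^3r → □^2◇^1r.
First-order correspondent: forall x forall y forall z ((x R^2 y & x R^2 z) -> exists w (y R^3 w & zRw)).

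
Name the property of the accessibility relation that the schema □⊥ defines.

□⊥ is valid iff no world has any successor (otherwise □⊥ fails at any world with one).

emptiness of R: ∀x ∀y ¬Rxy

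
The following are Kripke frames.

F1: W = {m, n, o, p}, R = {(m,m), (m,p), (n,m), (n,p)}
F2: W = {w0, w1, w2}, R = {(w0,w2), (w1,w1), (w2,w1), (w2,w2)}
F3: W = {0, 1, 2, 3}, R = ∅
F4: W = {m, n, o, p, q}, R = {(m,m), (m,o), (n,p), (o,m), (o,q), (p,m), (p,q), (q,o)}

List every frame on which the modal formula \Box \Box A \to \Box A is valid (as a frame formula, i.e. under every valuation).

F1, F2, F3

This is the axiom for density; its first-order frame correspondent is \forall x \forall y (Rxy \to \exists z (Rxz \wedge Rzy)).
F1: ✓.
F2: ✓.
F3: ✓.
F4: fails — Roq but no z with Roz and Rzq.
Valid on: F1, F2, F3.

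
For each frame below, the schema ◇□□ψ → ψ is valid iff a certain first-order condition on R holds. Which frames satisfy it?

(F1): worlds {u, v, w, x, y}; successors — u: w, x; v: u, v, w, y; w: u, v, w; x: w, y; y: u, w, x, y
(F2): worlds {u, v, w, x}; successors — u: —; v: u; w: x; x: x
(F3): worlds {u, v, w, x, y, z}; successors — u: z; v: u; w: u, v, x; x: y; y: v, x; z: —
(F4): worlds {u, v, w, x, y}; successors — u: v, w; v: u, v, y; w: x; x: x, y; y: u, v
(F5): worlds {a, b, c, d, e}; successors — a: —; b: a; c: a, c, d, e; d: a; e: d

(F1)

This is the axiom for a generalized confluence (Geach) condition; its first-order frame correspondent is ∀x ∀y (xRy → ∃w (yR²w ∧ x = w)).
(F1): holds.
(F2): fails — vRu but no t with uR²t and v=t.
(F3): fails — uRz but no t with zR²t and u=t.
(F4): fails — uRw but no t with wR²t and u=t.
(F5): fails — bRa but no w with aR²w and b=w.
Valid on: (F1).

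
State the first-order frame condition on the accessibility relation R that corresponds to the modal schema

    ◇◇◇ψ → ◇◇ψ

∀x ∀y (xR³y → ∃w (y = w ∧ xR²w))

This is a Sahlqvist (Geach-type) schema ◇^3□^0ψ → □^0◇^2ψ.
First-order correspondent: ∀x ∀y (xR³y → ∃w (y = w ∧ xR²w)).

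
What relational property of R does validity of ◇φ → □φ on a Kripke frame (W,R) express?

partial functionality

Suppose ◇φ→□φ is valid. Take Rxy, Rxz and set V(φ)={y}. Then ◇φ at x, so □φ at x, so φ at z, i.e. z=y.
Conversely, on a frame with partial functionality the schema holds at every world under every valuation.
So the correspondent is partial functionality.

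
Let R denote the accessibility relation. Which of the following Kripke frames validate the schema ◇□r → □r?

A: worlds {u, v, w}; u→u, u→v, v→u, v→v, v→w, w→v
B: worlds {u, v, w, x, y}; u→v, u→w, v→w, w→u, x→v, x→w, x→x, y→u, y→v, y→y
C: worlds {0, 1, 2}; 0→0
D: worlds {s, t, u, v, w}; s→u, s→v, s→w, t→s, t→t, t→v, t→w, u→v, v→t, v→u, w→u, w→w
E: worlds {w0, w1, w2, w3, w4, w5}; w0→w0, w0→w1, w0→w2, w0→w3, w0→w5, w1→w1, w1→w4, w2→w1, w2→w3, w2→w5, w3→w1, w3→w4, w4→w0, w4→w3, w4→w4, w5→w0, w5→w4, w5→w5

C

This is the axiom for the Euclidean property; its first-order frame correspondent is ∀x ∀y ∀z (Rxy ∧ Rxz → Ryz).
A: fails — Rvw and Rvw but not Rww.
B: fails — Ruv and Ruv but not Rvv.
C: ✓.
D: fails — Rsv and Rsv but not Rvv.
E: fails — Rw0w5 and Rw0w1 but not Rw5w1.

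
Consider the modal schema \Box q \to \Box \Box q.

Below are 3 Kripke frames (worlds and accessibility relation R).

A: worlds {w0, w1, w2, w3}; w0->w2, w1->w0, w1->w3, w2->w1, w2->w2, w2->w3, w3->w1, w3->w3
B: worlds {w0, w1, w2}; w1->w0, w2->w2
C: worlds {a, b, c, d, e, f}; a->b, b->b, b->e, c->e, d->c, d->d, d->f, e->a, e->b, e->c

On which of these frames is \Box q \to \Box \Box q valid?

Frame correspondent (Sahlqvist): \forall x \forall y \forall z (Rxy \wedge Ryz \to Rxz) — i.e. transitivity.
A: fails — Rw1w0 and Rw0w2 but not Rw1w2.
B: holds.
C: fails — Reb and Rbe but not Ree.

B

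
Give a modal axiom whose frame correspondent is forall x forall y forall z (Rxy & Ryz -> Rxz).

A defining formula is □q → □□q (the 4 axiom).
Suppose □q→□□q is valid. Take Rxy, Ryz and set V(q)={w : Rxw}. Then □q at x, so □□q at x, so □q at y, so q at z, i.e. Rxz.

□q → □□q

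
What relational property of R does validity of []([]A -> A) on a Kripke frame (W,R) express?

shift-reflexivity: forall x forall y (Rxy -> Ryy)

This schema is the T□ axiom.
Its frame correspondent is shift-reflexivity — forall x forall y (Rxy -> Ryy).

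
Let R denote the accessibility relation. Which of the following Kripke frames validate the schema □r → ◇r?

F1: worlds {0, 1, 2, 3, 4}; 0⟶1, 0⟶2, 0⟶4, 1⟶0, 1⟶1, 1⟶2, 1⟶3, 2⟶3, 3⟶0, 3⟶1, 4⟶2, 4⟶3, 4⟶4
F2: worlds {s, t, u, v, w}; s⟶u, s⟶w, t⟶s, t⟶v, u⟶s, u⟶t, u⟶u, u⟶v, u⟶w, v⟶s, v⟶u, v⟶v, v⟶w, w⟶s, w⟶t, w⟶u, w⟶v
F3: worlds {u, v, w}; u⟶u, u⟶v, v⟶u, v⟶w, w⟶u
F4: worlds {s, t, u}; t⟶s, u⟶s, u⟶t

F1, F2, F3

This is the axiom for seriality; its first-order frame correspondent is ∀x ∃y Rxy.
F1: condition met.
F2: condition met.
F3: condition met.
F4: fails — world s has no successor.
Valid on: F1, F2, F3.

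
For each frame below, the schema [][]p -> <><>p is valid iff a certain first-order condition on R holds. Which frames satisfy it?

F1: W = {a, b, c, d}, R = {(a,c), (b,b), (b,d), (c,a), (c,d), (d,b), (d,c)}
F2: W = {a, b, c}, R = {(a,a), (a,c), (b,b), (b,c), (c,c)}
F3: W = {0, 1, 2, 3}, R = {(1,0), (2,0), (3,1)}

This is the axiom for a generalized confluence (Geach) condition; its first-order frame correspondent is forall x exists w (x R^2 w & x R^2 w).
F1: satisfies the condition.
F2: satisfies the condition.
F3: fails — at 0 but no w with 0R²w and 0R²w.

F1, F2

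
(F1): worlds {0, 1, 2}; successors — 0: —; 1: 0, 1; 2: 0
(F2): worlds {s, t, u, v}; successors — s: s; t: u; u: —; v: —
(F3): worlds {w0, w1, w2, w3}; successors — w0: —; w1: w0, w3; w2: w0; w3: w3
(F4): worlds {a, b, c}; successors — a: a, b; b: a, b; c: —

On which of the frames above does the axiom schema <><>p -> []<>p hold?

(F2), (F4)

This is the axiom for a generalized confluence (Geach) condition; its first-order frame correspondent is forall x forall y forall z ((x R^2 y & xRz) -> exists w (y = w & zRw)).
(F1): fails — 1R²0, 1R0 but no w with 0=w and 0Rw.
(F2): satisfies the condition.
(F3): fails — w1R²w3, w1Rw0 but no w with w3=w and w0Rw.
(F4): satisfies the condition.
Valid on: (F2), (F4).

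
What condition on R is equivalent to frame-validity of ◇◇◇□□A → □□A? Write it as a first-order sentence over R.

This is a Sahlqvist (Geach-type) schema ◇^3□^2A → □^2◇^0A.
Minimal-valuation argument: fix x; take any y with xR^3y and any z with xR^2z. Set V(A) to the set of worlds R-reachable from y in exactly 2 steps. Then □^2A holds at y, so the antecedent holds at x; validity forces ◇^0A at z, giving a w with zR^0w and yR^2w.
First-order correspondent: ∀x ∀y ∀z ((xR³y ∧ xR²z) → ∃w (yR²w ∧ z = w)).

∀x ∀y ∀z ((xR³y ∧ xR²z) → ∃w (yR²w ∧ z = w))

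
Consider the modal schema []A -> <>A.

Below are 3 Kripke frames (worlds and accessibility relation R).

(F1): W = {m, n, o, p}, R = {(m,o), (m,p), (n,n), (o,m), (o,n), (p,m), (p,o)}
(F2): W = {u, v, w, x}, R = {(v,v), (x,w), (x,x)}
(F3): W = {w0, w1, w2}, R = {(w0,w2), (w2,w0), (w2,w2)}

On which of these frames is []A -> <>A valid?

(F1)

The schema corresponds to seriality: forall x exists y Rxy.
(F1): holds.
(F2): fails — world u has no successor.
(F3): fails — world w1 has no successor.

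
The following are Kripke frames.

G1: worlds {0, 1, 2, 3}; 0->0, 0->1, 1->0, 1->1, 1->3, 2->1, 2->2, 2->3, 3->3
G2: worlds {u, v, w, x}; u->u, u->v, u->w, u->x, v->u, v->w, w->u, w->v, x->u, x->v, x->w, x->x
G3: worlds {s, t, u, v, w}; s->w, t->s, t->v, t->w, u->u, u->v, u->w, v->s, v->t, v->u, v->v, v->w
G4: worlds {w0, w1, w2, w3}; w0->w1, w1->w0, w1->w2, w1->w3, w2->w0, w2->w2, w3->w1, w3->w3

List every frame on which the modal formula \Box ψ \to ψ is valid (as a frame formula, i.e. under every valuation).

The schema corresponds to reflexivity: \forall x Rxx.
G1: satisfies the condition.
G2: fails — world v does not see itself.
G3: fails — world s does not see itself.
G4: fails — world w0 does not see itself.

G1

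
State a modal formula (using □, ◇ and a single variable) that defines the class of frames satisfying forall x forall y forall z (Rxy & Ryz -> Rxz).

This is transitivity; the standard corresponding axiom is 4: □ψ → □□ψ.

□ψ → □□ψ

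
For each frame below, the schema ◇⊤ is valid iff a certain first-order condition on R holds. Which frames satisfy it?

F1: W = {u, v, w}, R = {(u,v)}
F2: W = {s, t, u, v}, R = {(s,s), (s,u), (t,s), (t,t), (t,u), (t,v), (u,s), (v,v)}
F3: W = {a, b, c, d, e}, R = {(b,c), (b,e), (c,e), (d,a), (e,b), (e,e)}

This is the axiom for seriality; its first-order frame correspondent is ∀x ∃y Rxy.
F1: fails — world v has no successor.
F2: satisfies the condition.
F3: fails — world a has no successor.

F2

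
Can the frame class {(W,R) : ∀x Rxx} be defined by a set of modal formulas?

Definable; □q → q defines it

Yes: it is reflexivity, defined by the T schema □q → q.
Suppose □q→q is valid. At any x set V(q)={w : Rxw}. Then □q holds at x, so q holds at x, i.e. Rxx.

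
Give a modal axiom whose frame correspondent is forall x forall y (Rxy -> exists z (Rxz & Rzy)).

□□r → □r

The condition is density. The C4 schema □□r → □r defines it.
Suppose □□r→□r is valid. Take Rxy and set V(r)={w : xR²w}. Then □□r at x, so □r at x, so r at y, i.e. ∃z(Rxz∧Rzy).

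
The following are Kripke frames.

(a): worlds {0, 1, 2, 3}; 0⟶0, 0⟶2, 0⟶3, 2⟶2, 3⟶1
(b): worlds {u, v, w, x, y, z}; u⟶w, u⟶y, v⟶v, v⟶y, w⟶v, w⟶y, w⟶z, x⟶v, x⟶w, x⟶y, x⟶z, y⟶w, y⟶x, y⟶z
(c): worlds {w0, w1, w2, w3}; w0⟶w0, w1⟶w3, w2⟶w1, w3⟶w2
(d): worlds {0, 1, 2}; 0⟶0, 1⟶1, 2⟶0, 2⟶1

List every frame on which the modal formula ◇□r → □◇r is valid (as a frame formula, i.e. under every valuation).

This is the axiom for convergence; its first-order frame correspondent is ∀x ∀y ∀z (Rxy ∧ Rxz → ∃w (Ryw ∧ Rzw)).
(a): fails — R00 and R03 but 0 and 3 have no common successor.
(b): fails — Rvv and Rvy but v and y have no common successor.
(c): satisfies the condition.
(d): fails — R20 and R21 but 0 and 1 have no common successor.
Valid on: (c).

(c)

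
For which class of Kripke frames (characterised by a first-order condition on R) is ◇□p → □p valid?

This is a form of the 5 axiom.
Its frame correspondent is the Euclidean property — ∀x ∀y ∀z (Rxy ∧ Rxz → Ryz).

The Euclidean property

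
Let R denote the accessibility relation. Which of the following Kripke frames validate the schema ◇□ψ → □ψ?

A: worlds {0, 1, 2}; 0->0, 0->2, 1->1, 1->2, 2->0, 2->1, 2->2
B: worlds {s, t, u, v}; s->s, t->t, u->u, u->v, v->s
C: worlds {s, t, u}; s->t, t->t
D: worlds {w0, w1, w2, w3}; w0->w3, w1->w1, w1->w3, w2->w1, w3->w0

C

The schema corresponds to the Euclidean property: ∀x ∀y ∀z (Rxy ∧ Rxz → Ryz).
A: fails — R20 and R21 but not R01.
B: fails — Ruv and Ruv but not Rvv.
C: holds.
D: fails — Rw0w3 and Rw0w3 but not Rw3w3.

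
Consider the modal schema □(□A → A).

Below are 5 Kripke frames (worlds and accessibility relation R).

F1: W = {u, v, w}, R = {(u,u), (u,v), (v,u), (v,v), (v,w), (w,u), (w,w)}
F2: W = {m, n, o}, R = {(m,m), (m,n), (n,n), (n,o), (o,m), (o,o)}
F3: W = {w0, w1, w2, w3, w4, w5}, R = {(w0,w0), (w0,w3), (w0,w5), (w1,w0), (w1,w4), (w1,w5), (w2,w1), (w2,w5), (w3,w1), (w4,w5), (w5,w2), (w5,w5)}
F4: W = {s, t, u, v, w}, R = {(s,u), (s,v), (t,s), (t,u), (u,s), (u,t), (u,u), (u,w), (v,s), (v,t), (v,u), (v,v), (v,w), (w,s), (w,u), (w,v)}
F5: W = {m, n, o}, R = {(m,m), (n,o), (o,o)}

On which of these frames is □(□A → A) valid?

The schema corresponds to shift-reflexivity: ∀x ∀y (Rxy → Ryy).
F1: condition met.
F2: condition met.
F3: fails — Rw5w2 but not Rw2w2.
F4: fails — Ruw but not Rww.
F5: condition met.

F1, F2, F5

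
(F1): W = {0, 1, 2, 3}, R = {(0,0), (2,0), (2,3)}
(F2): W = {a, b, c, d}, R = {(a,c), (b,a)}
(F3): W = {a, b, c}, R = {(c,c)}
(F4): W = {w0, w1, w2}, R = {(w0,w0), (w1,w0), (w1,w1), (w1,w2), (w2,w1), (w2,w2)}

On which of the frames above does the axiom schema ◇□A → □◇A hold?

(F3)

The schema corresponds to convergence: ∀x ∀y ∀z (Rxy ∧ Rxz → ∃w (Ryw ∧ Rzw)).
(F1): fails — R23 and R23 but 3 and 3 have no common successor.
(F2): fails — Rac and Rac but c and c have no common successor.
(F3): condition met.
(F4): fails — Rw1w2 and Rw1w0 but w2 and w0 have no common successor.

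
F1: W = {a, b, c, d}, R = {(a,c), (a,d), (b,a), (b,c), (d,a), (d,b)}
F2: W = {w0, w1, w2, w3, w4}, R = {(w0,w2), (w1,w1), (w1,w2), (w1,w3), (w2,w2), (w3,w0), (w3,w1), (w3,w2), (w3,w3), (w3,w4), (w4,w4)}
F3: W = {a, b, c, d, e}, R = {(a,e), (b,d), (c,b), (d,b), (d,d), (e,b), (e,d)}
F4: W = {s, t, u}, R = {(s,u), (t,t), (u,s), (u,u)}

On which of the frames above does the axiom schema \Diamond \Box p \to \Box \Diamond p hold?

This is the axiom for convergence; its first-order frame correspondent is \forall x \forall y \forall z (Rxy \wedge Rxz \to \exists w (Ryw \wedge Rzw)).
F1: fails — Rac and Rac but c and c have no common successor.
F2: fails — Rw3w1 and Rw3w4 but w1 and w4 have no common successor.
F3: holds.
F4: holds.

F3, F4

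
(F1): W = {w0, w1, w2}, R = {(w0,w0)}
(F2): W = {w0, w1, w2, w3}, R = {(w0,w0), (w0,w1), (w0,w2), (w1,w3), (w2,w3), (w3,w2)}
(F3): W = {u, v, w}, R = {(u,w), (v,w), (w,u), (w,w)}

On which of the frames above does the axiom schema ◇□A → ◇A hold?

(F1), (F3)

This is the axiom for a generalized confluence (Geach) condition; its first-order frame correspondent is ∀x ∀y (xRy → ∃w (yRw ∧ xRw)).
(F1): holds.
(F2): fails — w0Rw1 but no w with w1Rw and w0Rw.
(F3): holds.
Valid on: (F1), (F3).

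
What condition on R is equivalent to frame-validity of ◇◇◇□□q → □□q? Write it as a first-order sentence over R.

∀x ∀y ∀z ((xR³y ∧ xR²z) → ∃w (yR²w ∧ z = w))

This is a Sahlqvist (Geach-type) schema ◇^3□^2q → □^2◇^0q.
Minimal-valuation argument: fix x; take any y with xR^3y and any z with xR^2z. Set V(q) to the set of worlds R-reachable from y in exactly 2 steps. Then □^2q holds at y, so the antecedent holds at x; validity forces ◇^0q at z, giving a w with zR^0w and yR^2w.
First-order correspondent: ∀x ∀y ∀z ((xR³y ∧ xR²z) → ∃w (yR²w ∧ z = w)).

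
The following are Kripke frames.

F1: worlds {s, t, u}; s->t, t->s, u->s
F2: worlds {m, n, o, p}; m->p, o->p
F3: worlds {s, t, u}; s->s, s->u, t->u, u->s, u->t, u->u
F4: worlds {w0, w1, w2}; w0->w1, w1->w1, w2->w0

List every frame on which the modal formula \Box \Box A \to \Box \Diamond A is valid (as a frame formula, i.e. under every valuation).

Frame correspondent (Sahlqvist): \forall x \forall z (xRz \to \exists w (x R^2 w \wedge zRw)) — i.e. a generalized confluence (Geach) condition.
F1: holds.
F2: fails — mRp but no w with mR²w and pRw.
F3: holds.
F4: holds.

F1, F3, F4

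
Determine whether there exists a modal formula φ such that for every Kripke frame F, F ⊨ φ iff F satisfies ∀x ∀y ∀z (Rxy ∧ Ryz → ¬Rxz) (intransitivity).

Not modally definable

Modal frame validity is preserved under surjective bounded morphisms.
The 5-cycle (worlds a,b,c,d,e with a→b→c→d→e→a) is intransitive. Mapping every world to a single reflexive point • is a surjective bounded morphism; the reflexive point is not intransitive (R••∧R•• but R••).
So the class is not modally definable.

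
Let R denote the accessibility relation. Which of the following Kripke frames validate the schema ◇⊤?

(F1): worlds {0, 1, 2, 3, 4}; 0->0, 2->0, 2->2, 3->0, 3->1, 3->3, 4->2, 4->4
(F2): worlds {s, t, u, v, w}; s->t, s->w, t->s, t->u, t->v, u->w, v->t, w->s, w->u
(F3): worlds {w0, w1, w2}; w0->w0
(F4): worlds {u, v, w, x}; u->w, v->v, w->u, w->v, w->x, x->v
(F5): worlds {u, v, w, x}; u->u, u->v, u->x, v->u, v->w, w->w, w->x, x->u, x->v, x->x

(F2), (F4), (F5)

Frame correspondent (Sahlqvist): ∀x ∃y Rxy — i.e. seriality.
(F1): fails — world 1 has no successor.
(F2): condition met.
(F3): fails — world w1 has no successor.
(F4): condition met.
(F5): condition met.
Valid on: (F2), (F4), (F5).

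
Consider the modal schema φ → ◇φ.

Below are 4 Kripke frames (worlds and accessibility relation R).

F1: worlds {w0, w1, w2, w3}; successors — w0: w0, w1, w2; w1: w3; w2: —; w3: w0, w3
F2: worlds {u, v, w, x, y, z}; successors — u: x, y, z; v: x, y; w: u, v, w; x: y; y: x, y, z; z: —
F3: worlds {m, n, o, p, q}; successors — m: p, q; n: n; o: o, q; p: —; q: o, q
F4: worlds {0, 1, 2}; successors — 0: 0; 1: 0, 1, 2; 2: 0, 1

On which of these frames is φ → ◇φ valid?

The schema corresponds to reflexivity: ∀x Rxx.
F1: fails — world w1 does not see itself.
F2: fails — world u does not see itself.
F3: fails — world m does not see itself.
F4: fails — world 2 does not see itself.
Valid on no frame.

none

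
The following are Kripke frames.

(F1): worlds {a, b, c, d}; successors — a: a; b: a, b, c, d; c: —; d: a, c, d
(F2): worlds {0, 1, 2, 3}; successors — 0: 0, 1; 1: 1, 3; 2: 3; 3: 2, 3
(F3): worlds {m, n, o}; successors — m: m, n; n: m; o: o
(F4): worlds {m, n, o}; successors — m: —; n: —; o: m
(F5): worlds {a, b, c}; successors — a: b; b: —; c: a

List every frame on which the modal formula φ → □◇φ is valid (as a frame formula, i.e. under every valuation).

(F3)

Frame correspondent (Sahlqvist): ∀x ∀y (Rxy → Ryx) — i.e. symmetry.
(F1): fails — Rbc but not Rcb.
(F2): fails — R01 but not R10.
(F3): condition met.
(F4): fails — Rom but not Rmo.
(F5): fails — Rca but not Rac.
Valid on: (F3).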